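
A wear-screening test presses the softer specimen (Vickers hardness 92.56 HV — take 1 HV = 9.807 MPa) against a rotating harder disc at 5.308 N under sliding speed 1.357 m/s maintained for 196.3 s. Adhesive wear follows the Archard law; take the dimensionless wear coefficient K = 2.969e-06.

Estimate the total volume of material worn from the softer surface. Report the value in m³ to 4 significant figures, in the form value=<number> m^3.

value=4.625e-12 m^3

All working math runs at full precision. Intermediates are shown rounded — one final rounding: 4 significant figures.
Convert: Distance covered L = v·t = 1.357 m/s × 196.3 s = 266.4 m.
Convert: Hardness H = 92.56 HV × 9.807 MPa/HV = 907.7 MPa = 9.077e+08 Pa.
In SI base units, W = 5.308 N, H = 9.077e+08 Pa, K = 2.969e-06.
The Archard volume V = K·W·L/H = 2.969e-06 · 5.308 · 266.4 / 9.077e+08 = 4.625e-12 m³.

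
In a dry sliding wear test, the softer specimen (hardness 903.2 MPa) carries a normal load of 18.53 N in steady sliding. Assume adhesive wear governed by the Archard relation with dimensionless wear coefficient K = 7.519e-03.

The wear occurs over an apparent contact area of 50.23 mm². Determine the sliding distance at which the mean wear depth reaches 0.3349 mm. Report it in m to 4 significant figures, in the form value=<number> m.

value=109.1 m

Every step carries full float precision. Quoted intermediates are rounded; rounded just once, at 4 significant digits.
Convert: Hardness H = 903.2 MPa = 9.032e+08 Pa.
Convert: Contact area A = 50.23 mm² = 5.023e-05 m².
Convert: Depth limit h_lim = 0.3349 mm = 3.349e-04 m.
Collected in SI base units: W = 18.53 N, H = 9.032e+08 Pa, K = 7.519e-03.
Wearable volume V_lim = h_lim·A = 3.349e-04 · 5.023e-05 = 1.682e-08 m³.
Inverting, life L = V_lim·H/(K·W) = 1.682e-08 · 9.032e+08 / (7.519e-03 · 18.53) = 109.1 m.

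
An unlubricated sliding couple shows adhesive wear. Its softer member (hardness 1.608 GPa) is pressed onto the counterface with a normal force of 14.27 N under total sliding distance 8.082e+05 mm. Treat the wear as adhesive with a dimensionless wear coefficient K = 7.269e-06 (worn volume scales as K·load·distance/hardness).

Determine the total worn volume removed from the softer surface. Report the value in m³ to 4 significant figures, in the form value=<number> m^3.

Every step runs at exact precision, and intermediate values are printed rounded. Rounded just once: 4 significant digits.
Convert: The distance L = 8.082e+05 mm = 808.2 m.
Convert: Hardness H = 1.608 GPa = 1.608e+09 Pa.
Working in SI base units: W = 14.27 N, H = 1.608e+09 Pa, K = 7.269e-06.
The Archard volume V = K·W·L/H = 7.269e-06 · 14.27 · 808.2 / 1.608e+09 = 5.214e-11 m³.

value=5.214e-11 m^3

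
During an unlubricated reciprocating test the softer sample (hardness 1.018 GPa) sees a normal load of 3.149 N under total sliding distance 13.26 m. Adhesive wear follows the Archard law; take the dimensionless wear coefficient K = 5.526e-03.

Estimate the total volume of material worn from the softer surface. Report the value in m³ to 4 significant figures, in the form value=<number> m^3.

value=2.267e-10 m^3

Intermediates are printed rounded. All arithmetic runs at exact precision; one final rounding, at four significant figures.
Hardness H = 1.018 GPa = 1.018e+09 Pa.
Expressed in SI base units: W = 3.149 N, H = 1.018e+09 Pa, K = 5.526e-03.
The Archard volume V = K·W·L/H = 5.526e-03 · 3.149 · 13.26 / 1.018e+09 = 2.267e-10 m³.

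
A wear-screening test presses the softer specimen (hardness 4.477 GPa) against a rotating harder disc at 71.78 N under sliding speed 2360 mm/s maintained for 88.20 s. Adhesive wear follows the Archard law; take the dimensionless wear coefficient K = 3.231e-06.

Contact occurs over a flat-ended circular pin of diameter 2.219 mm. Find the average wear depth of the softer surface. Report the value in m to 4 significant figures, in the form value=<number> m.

Every step maintains exact precision, and the intermediates are shown rounded; one final rounding: 4 significant figures.
Convert: Sliding speed v = 2360 mm/s = 2.360 m/s. Distance L = v·t = 2.360 m/s × 88.20 s = 208.2 m.
Convert: Hardness H = 4.477 GPa = 4.477e+09 Pa.
Convert: Pin diameter d = 2.219 mm = 0.002219 m. Contact area A = π·d²/4 = π·(0.002219 m)²/4 = 3.867e-06 m².
In SI base units, W = 71.78 N, H = 4.477e+09 Pa, K = 3.231e-06.
The Archard volume V = K·W·L/H = 3.231e-06 · 71.78 · 208.2 / 4.477e+09 = 1.078e-11 m³.
Mean wear depth h = V/A = 1.078e-11 / 3.867e-06 = 2.788e-06 m.

value=2.788e-06 m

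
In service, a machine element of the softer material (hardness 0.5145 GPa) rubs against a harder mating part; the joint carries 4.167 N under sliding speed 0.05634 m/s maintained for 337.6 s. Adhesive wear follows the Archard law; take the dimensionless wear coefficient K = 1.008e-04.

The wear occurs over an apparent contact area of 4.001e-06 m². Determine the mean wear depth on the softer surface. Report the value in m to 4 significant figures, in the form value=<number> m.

Intermediate values are shown rounded — each operation runs at full precision. Rounded just once to four significant figures.
Convert: The distance L = v·t = 0.05634 m/s × 337.6 s = 19.02 m.
Convert: Hardness H = 0.5145 GPa = 5.145e+08 Pa.
Restated in SI base units: W = 4.167 N, H = 5.145e+08 Pa, K = 1.008e-04.
Worn volume V = K·W·L/H = 1.008e-04 · 4.167 · 19.02 / 5.145e+08 = 1.553e-11 m³.
Average depth h = V/A = 1.553e-11 / 4.001e-06 = 3.881e-06 m.

value=3.881e-06 m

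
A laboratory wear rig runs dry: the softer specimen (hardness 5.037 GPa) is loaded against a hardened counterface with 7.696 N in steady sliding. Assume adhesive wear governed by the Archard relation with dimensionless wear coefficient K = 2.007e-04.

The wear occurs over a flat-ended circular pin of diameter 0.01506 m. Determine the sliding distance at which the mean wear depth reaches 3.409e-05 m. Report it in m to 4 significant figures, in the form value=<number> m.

value=1.980e+04 m

All arithmetic keeps full float precision — intermediate values appear rounded, and one final rounding: 4 significant digits.
Hardness H = 5.037 GPa = 5.037e+09 Pa.
Contact area A = π·d²/4 = π·(0.01506 m)²/4 = 1.781e-04 m².
Working in SI base units: W = 7.696 N, H = 5.037e+09 Pa, K = 2.007e-04.
Limit volume V_lim = h_lim·A = 3.409e-05 · 1.781e-04 = 6.072e-09 m³.
Inverting, life L = V_lim·H/(K·W) = 6.072e-09 · 5.037e+09 / (2.007e-04 · 7.696) = 1.980e+04 m.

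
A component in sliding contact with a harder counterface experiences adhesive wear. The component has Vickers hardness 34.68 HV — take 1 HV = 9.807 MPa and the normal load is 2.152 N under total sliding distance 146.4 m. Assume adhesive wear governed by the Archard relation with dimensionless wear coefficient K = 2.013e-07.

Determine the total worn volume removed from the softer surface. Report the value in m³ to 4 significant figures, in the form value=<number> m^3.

The computation maintains exact precision — intermediate values are shown rounded — rounded just once to 4 significant digits.
Convert: Hardness H = 34.68 HV × 9.807 MPa/HV = 340.1 MPa = 3.401e+08 Pa.
Working in SI base units: W = 2.152 N, H = 3.401e+08 Pa, K = 2.013e-07.
The Archard volume V = K·W·L/H = 2.013e-07 · 2.152 · 146.4 / 3.401e+08 = 1.865e-13 m³.

value=1.865e-13 m^3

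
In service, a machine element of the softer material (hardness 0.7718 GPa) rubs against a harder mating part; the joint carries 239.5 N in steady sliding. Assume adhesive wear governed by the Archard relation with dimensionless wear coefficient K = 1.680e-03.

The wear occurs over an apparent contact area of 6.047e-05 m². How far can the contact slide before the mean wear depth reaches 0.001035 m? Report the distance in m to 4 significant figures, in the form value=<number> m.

value=120.1 m

Intermediate values appear rounded — each operation runs at full float precision. Rounded once at the end: 4 significant digits.
Hardness H = 0.7718 GPa = 7.718e+08 Pa.
Working in SI base units: W = 239.5 N, H = 7.718e+08 Pa, K = 1.680e-03.
Allowed volume V_lim = h_lim·A = 0.001035 · 6.047e-05 = 6.259e-08 m³.
Life L = V_lim·H/(K·W) = 6.259e-08 · 7.718e+08 / (1.680e-03 · 239.5) = 120.1 m.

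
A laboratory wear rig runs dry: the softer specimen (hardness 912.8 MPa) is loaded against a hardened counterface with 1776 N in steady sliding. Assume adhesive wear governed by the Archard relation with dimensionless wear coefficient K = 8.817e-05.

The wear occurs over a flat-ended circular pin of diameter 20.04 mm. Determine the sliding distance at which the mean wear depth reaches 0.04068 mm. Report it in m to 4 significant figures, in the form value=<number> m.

value=74.80 m

The algebra keeps exact precision — the intermediates are shown rounded. Rounded once at the end: four significant figures.
Convert: Hardness H = 912.8 MPa = 9.128e+08 Pa.
Convert: Pin diameter d = 20.04 mm = 0.02004 m. Contact area A = π·d²/4 = π·(0.02004 m)²/4 = 3.154e-04 m².
Convert: Depth limit h_lim = 0.04068 mm = 4.068e-05 m.
Collected in SI base units: W = 1776 N, H = 9.128e+08 Pa, K = 8.817e-05.
Allowed volume V_lim = h_lim·A = 4.068e-05 · 3.154e-04 = 1.283e-08 m³.
So the life L = V_lim·H/(K·W) = 1.283e-08 · 9.128e+08 / (8.817e-05 · 1776) = 74.80 m.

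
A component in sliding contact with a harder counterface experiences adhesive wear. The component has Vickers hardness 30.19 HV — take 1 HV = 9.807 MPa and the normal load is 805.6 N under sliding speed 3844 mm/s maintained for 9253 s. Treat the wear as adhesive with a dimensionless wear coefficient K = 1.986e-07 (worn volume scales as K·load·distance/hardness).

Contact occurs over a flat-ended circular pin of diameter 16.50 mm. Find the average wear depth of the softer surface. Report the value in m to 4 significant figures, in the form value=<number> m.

Displayed values are rounded, and all arithmetic carries full float precision — one final rounding to four significant digits.
Sliding speed v = 3844 mm/s = 3.844 m/s. Distance covered L = v·t = 3.844 m/s × 9253 s = 3.557e+04 m.
Hardness H = 30.19 HV × 9.807 MPa/HV = 296.1 MPa = 2.961e+08 Pa.
Pin diameter d = 16.50 mm = 0.01650 m. Contact area A = π·d²/4 = π·(0.01650 m)²/4 = 2.138e-04 m².
Working in SI base units: W = 805.6 N, H = 2.961e+08 Pa, K = 1.986e-07.
Worn volume V = K·W·L/H = 1.986e-07 · 805.6 · 3.557e+04 / 2.961e+08 = 1.922e-08 m³.
Mean wear depth h = V/A = 1.922e-08 / 2.138e-04 = 8.989e-05 m.

value=8.989e-05 m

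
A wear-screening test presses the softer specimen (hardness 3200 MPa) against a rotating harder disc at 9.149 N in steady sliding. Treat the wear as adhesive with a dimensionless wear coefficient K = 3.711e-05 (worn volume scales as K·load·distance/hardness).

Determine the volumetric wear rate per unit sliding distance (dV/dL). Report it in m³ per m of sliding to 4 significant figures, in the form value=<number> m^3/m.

All arithmetic holds exact precision; intermediate values are displayed rounded. Rounded once at the end: four significant digits.
Convert: Hardness H = 3200 MPa = 3.200e+09 Pa.
Collected in SI base units: W = 9.149 N, H = 3.200e+09 Pa, K = 3.711e-05.
The wear rate dV/dL = K·W/H, per unit distance: 3.711e-05 · 9.149 / 3.200e+09 = 1.061e-13 m³/m.

value=1.061e-13 m^3/m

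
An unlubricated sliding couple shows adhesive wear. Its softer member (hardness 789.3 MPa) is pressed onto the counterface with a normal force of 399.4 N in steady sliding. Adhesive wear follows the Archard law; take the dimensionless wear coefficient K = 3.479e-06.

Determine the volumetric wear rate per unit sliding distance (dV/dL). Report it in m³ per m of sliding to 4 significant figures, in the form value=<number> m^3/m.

Each operation keeps full float precision, and the intermediates are shown rounded, and rounded once at the end, at 4 significant digits.
Convert: Hardness H = 789.3 MPa = 7.893e+08 Pa.
Expressed in SI base units: W = 399.4 N, H = 7.893e+08 Pa, K = 3.479e-06.
Rate of wear dV/dL = K·W/H — distance-free: 3.479e-06 · 399.4 / 7.893e+08 = 1.760e-12 m³/m.

value=1.760e-12 m^3/m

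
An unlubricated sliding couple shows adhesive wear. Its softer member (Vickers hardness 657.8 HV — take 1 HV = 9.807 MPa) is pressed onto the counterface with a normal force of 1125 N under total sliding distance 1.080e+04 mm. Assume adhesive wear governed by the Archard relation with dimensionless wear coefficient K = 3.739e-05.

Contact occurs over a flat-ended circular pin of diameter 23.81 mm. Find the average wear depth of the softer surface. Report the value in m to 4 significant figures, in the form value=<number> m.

Each operation runs at full precision, and shown intermediates are rounded; a lone final rounding: four significant digits.
Distance L = 1.080e+04 mm = 10.80 m.
Hardness H = 657.8 HV × 9.807 MPa/HV = 6451 MPa = 6.451e+09 Pa.
Pin diameter d = 23.81 mm = 0.02381 m. Contact area A = π·d²/4 = π·(0.02381 m)²/4 = 4.453e-04 m².
As SI base values: W = 1125 N, H = 6.451e+09 Pa, K = 3.739e-05.
Worn volume V = K·W·L/H = 3.739e-05 · 1125 · 10.80 / 6.451e+09 = 7.042e-11 m³.
Depth h = V/A = 7.042e-11 / 4.453e-04 = 1.582e-07 m.

value=1.582e-07 m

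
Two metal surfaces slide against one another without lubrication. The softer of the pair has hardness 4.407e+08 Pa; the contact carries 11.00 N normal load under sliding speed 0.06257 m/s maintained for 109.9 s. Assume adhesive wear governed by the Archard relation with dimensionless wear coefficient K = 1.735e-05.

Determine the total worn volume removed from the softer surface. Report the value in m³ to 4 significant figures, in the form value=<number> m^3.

value=2.978e-12 m^3

The intermediates are printed rounded, and each operation maintains full float precision — a single final rounding to four significant figures.
Convert: Sliding distance L = v·t = 0.06257 m/s × 109.9 s = 6.876 m.
In SI base units: W = 11.00 N, H = 4.407e+08 Pa, K = 1.735e-05.
Wear volume V = K·W·L/H = 1.735e-05 · 11.00 · 6.876 / 4.407e+08 = 2.978e-12 m³.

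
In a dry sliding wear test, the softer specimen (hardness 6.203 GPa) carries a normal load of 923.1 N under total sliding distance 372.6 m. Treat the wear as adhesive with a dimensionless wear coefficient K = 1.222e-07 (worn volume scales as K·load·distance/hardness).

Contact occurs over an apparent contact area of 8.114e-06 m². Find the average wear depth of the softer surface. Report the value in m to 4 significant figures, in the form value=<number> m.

Intermediates are shown rounded — all arithmetic carries full float precision. Rounded just once: 4 significant digits.
Convert: Hardness H = 6.203 GPa = 6.203e+09 Pa.
In SI base units: W = 923.1 N, H = 6.203e+09 Pa, K = 1.222e-07.
Archard volume V = K·W·L/H = 1.222e-07 · 923.1 · 372.6 / 6.203e+09 = 6.776e-12 m³.
Average depth h = V/A = 6.776e-12 / 8.114e-06 = 8.351e-07 m.

value=8.351e-07 m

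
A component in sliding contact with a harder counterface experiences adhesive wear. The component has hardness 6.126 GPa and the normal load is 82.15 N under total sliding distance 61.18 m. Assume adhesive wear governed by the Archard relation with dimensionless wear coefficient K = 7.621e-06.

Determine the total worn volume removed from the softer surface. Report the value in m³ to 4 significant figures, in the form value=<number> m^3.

value=6.252e-12 m^3

Quoted intermediates are rounded — all arithmetic keeps full precision, and a single final rounding to 4 significant figures.
Hardness H = 6.126 GPa = 6.126e+09 Pa.
In SI base units: W = 82.15 N, H = 6.126e+09 Pa, K = 7.621e-06.
Archard relation: V = K·W·L/H = 7.621e-06 · 82.15 · 61.18 / 6.126e+09 = 6.252e-12 m³.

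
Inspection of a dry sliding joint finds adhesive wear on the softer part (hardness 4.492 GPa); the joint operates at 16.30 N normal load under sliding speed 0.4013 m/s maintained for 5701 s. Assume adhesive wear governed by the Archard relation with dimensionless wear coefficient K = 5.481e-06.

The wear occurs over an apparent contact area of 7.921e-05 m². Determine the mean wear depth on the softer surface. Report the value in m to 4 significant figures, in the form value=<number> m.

value=5.744e-07 m

The computation runs at full precision. Shown intermediates are rounded; one final rounding: four significant figures.
Distance L = v·t = 0.4013 m/s × 5701 s = 2288 m.
Hardness H = 4.492 GPa = 4.492e+09 Pa.
SI base units throughout: W = 16.30 N, H = 4.492e+09 Pa, K = 5.481e-06.
Volume removed: V = K·W·L/H = 5.481e-06 · 16.30 · 2288 / 4.492e+09 = 4.550e-11 m³.
Mean wear depth h = V/A = 4.550e-11 / 7.921e-05 = 5.744e-07 m.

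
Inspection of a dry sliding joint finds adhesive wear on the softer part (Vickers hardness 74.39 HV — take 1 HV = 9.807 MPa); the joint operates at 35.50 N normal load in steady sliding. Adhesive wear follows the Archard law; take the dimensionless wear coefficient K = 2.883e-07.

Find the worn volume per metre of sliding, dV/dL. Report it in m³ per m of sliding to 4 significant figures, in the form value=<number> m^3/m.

Intermediates are displayed rounded, and each operation holds exact precision. Rounded once at the end to 4 significant figures.
Convert: Hardness H = 74.39 HV × 9.807 MPa/HV = 729.5 MPa = 7.295e+08 Pa.
Expressed in SI base units: W = 35.50 N, H = 7.295e+08 Pa, K = 2.883e-07.
The wear rate dV/dL = K·W/H: 2.883e-07 · 35.50 / 7.295e+08 = 1.403e-14 m³/m.

value=1.403e-14 m^3/m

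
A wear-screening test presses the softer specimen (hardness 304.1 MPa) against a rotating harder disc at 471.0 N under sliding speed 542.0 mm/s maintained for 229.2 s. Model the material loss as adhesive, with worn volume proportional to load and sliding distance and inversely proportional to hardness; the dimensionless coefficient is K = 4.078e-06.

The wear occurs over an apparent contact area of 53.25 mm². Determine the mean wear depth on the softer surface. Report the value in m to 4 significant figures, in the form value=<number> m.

value=1.473e-05 m

Shown intermediates are rounded — all working math maintains exact precision — a single final rounding: 4 significant figures.
Sliding speed v = 542.0 mm/s = 0.5420 m/s. Distance covered L = v·t = 0.5420 m/s × 229.2 s = 124.2 m.
Hardness H = 304.1 MPa = 3.041e+08 Pa.
Contact area A = 53.25 mm² = 5.325e-05 m².
SI base units throughout: W = 471.0 N, H = 3.041e+08 Pa, K = 4.078e-06.
Wear volume V = K·W·L/H = 4.078e-06 · 471.0 · 124.2 / 3.041e+08 = 7.846e-10 m³.
Wear depth h = V/A = 7.846e-10 / 5.325e-05 = 1.473e-05 m.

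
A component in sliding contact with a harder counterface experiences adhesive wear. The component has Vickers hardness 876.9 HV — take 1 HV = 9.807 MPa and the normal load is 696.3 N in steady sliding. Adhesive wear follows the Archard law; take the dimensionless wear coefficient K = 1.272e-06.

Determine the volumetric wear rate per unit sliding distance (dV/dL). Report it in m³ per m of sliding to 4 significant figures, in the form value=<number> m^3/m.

The intermediates appear rounded — all arithmetic carries full precision — rounded once at the end to four significant figures.
Hardness H = 876.9 HV × 9.807 MPa/HV = 8600 MPa = 8.600e+09 Pa.
In SI base units: W = 696.3 N, H = 8.600e+09 Pa, K = 1.272e-06.
Wear rate dV/dL = K·W/H (independent of L): 1.272e-06 · 696.3 / 8.600e+09 = 1.030e-13 m³/m.

value=1.030e-13 m^3/m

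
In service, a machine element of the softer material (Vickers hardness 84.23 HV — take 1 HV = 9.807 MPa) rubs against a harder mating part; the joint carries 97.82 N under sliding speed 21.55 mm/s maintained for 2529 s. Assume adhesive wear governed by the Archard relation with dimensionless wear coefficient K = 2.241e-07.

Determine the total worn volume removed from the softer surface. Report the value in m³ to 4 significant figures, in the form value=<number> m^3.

Intermediate values appear rounded. The computation maintains exact precision — rounded once at the end: four significant digits.
Convert: Sliding speed v = 21.55 mm/s = 0.02155 m/s. Sliding distance L = v·t = 0.02155 m/s × 2529 s = 54.50 m.
Convert: Hardness H = 84.23 HV × 9.807 MPa/HV = 826.0 MPa = 8.260e+08 Pa.
In SI base units: W = 97.82 N, H = 8.260e+08 Pa, K = 2.241e-07.
Wear volume V = K·W·L/H = 2.241e-07 · 97.82 · 54.50 / 8.260e+08 = 1.446e-12 m³.

value=1.446e-12 m^3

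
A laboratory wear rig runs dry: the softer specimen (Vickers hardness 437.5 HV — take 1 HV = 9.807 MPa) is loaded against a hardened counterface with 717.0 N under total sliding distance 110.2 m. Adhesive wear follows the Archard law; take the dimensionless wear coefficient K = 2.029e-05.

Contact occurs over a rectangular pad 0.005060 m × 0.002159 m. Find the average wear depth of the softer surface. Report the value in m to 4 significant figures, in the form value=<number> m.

value=3.420e-05 m

All working math runs at full float precision; quoted intermediates are rounded; a single final rounding to 4 significant figures.
Convert: Hardness H = 437.5 HV × 9.807 MPa/HV = 4291 MPa = 4.291e+09 Pa.
Convert: Contact area A = 0.005060 m × 0.002159 m = 1.092e-05 m².
In SI base units, W = 717.0 N, H = 4.291e+09 Pa, K = 2.029e-05.
The Archard volume V = K·W·L/H = 2.029e-05 · 717.0 · 110.2 / 4.291e+09 = 3.737e-10 m³.
Average depth h = V/A = 3.737e-10 / 1.092e-05 = 3.420e-05 m.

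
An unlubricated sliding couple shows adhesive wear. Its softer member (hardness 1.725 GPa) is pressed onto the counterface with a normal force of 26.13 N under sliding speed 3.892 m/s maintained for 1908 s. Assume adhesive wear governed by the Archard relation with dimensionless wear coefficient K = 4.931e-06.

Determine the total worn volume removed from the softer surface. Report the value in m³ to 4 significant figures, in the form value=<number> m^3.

value=5.547e-10 m^3

Every step carries full precision; intermediates appear rounded — rounded once at the end to four significant digits.
Total distance L = v·t = 3.892 m/s × 1908 s = 7426 m.
Hardness H = 1.725 GPa = 1.725e+09 Pa.
In SI base units, W = 26.13 N, H = 1.725e+09 Pa, K = 4.931e-06.
Archard volume V = K·W·L/H = 4.931e-06 · 26.13 · 7426 / 1.725e+09 = 5.547e-10 m³.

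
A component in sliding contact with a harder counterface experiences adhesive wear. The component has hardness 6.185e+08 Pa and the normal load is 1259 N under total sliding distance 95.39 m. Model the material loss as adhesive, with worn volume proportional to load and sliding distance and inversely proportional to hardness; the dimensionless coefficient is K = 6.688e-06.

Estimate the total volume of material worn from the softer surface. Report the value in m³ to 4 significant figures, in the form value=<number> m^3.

value=1.299e-09 m^3

All arithmetic runs at full float precision, and intermediate values are shown rounded. Rounded just once to four significant figures.
SI base units throughout: W = 1259 N, H = 6.185e+08 Pa, K = 6.688e-06.
Archard volume V = K·W·L/H = 6.688e-06 · 1259 · 95.39 / 6.185e+08 = 1.299e-09 m³.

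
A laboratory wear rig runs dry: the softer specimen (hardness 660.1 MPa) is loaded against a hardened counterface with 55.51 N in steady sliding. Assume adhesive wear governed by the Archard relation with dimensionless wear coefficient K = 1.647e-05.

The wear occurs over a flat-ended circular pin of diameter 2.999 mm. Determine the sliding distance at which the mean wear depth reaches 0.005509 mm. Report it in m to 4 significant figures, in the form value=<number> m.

Intermediate values are shown rounded, and all arithmetic carries exact precision, and a lone final rounding, at 4 significant figures.
Hardness H = 660.1 MPa = 6.601e+08 Pa.
Pin diameter d = 2.999 mm = 0.002999 m. Contact area A = π·d²/4 = π·(0.002999 m)²/4 = 7.064e-06 m².
Depth limit h_lim = 0.005509 mm = 5.509e-06 m.
Working in SI base units: W = 55.51 N, H = 6.601e+08 Pa, K = 1.647e-05.
Wearable volume V_lim = h_lim·A = 5.509e-06 · 7.064e-06 = 3.891e-11 m³.
Sliding life L = V_lim·H/(K·W) = 3.891e-11 · 6.601e+08 / (1.647e-05 · 55.51) = 28.10 m.

value=28.10 m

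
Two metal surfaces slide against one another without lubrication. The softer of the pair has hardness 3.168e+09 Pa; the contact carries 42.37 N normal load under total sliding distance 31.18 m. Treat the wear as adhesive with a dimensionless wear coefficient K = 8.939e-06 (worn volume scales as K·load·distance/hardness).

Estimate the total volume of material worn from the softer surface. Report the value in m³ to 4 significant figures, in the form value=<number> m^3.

value=3.728e-12 m^3

Each operation maintains exact precision — intermediates are printed rounded; a lone final rounding to four significant figures.
Expressed in SI base units: W = 42.37 N, H = 3.168e+09 Pa, K = 8.939e-06.
Volume removed: V = K·W·L/H = 8.939e-06 · 42.37 · 31.18 / 3.168e+09 = 3.728e-12 m³.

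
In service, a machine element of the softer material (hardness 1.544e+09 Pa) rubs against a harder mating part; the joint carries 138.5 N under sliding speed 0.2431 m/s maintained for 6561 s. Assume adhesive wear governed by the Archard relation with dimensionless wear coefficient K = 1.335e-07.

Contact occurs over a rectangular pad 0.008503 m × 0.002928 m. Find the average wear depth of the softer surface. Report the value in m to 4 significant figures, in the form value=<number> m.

Each operation holds full precision. Intermediate values are printed rounded. Rounded once at the end to 4 significant figures.
Sliding distance L = v·t = 0.2431 m/s × 6561 s = 1595 m.
Contact area A = 0.008503 m × 0.002928 m = 2.490e-05 m².
Working in SI base units: W = 138.5 N, H = 1.544e+09 Pa, K = 1.335e-07.
Wear volume V = K·W·L/H = 1.335e-07 · 138.5 · 1595 / 1.544e+09 = 1.910e-11 m³.
Average depth h = V/A = 1.910e-11 / 2.490e-05 = 7.672e-07 m.

value=7.672e-07 m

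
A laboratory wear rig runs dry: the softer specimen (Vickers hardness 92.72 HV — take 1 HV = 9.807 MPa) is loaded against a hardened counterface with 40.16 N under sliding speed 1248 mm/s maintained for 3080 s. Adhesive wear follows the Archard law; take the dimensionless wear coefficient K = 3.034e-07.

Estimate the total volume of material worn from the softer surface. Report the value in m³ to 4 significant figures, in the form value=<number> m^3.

Intermediate values are printed rounded, and every step holds exact precision — a lone final rounding: four significant digits.
Convert: Sliding speed v = 1248 mm/s = 1.248 m/s. Distance L = v·t = 1.248 m/s × 3080 s = 3844 m.
Convert: Hardness H = 92.72 HV × 9.807 MPa/HV = 909.3 MPa = 9.093e+08 Pa.
In SI base units: W = 40.16 N, H = 9.093e+08 Pa, K = 3.034e-07.
Wear volume V = K·W·L/H = 3.034e-07 · 40.16 · 3844 / 9.093e+08 = 5.151e-11 m³.

value=5.151e-11 m^3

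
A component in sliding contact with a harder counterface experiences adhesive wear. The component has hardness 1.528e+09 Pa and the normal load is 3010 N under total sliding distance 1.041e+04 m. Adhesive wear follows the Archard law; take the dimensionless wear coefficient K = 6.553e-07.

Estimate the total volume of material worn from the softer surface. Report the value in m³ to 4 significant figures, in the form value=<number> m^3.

value=1.344e-08 m^3

Each operation holds exact precision — intermediate values are shown rounded, and rounded once at the end to 4 significant digits.
Restated in SI base units: W = 3010 N, H = 1.528e+09 Pa, K = 6.553e-07.
The Archard volume V = K·W·L/H = 6.553e-07 · 3010 · 1.041e+04 / 1.528e+09 = 1.344e-08 m³.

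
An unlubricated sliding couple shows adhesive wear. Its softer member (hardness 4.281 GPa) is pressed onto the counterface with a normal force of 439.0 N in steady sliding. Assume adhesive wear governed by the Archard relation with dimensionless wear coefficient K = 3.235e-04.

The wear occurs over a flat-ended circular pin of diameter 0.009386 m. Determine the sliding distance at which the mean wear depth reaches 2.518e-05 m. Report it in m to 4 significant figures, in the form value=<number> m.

value=52.52 m

The intermediates are shown rounded — each operation carries full float precision. Rounded once at the end: 4 significant figures.
Convert: Hardness H = 4.281 GPa = 4.281e+09 Pa.
Convert: Contact area A = π·d²/4 = π·(0.009386 m)²/4 = 6.919e-05 m².
Collected in SI base units: W = 439.0 N, H = 4.281e+09 Pa, K = 3.235e-04.
At the depth limit, V_lim = h_lim·A = 2.518e-05 · 6.919e-05 = 1.742e-09 m³.
Life L = V_lim·H/(K·W) = 1.742e-09 · 4.281e+09 / (3.235e-04 · 439.0) = 52.52 m.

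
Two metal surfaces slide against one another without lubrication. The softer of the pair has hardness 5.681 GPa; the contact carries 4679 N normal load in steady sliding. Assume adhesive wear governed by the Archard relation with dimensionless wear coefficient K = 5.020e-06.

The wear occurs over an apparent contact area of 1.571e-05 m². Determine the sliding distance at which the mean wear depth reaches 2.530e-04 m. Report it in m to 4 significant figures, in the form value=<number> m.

The intermediates are shown rounded; all arithmetic maintains exact precision — rounded just once: four significant digits.
Convert: Hardness H = 5.681 GPa = 5.681e+09 Pa.
SI base units throughout: W = 4679 N, H = 5.681e+09 Pa, K = 5.020e-06.
Wearable volume V_lim = h_lim·A = 2.530e-04 · 1.571e-05 = 3.975e-09 m³.
Sliding life L = V_lim·H/(K·W) = 3.975e-09 · 5.681e+09 / (5.020e-06 · 4679) = 961.3 m.

value=961.3 m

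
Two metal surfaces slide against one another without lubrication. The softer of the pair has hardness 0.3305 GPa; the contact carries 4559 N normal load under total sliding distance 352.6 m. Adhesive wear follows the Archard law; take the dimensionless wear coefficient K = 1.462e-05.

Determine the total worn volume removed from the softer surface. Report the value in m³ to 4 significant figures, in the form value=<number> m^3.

The algebra maintains exact precision, and shown intermediates are rounded, and a lone final rounding to 4 significant figures.
Convert: Hardness H = 0.3305 GPa = 3.305e+08 Pa.
Expressed in SI base units: W = 4559 N, H = 3.305e+08 Pa, K = 1.462e-05.
Wear volume V = K·W·L/H = 1.462e-05 · 4559 · 352.6 / 3.305e+08 = 7.111e-08 m³.

value=7.111e-08 m^3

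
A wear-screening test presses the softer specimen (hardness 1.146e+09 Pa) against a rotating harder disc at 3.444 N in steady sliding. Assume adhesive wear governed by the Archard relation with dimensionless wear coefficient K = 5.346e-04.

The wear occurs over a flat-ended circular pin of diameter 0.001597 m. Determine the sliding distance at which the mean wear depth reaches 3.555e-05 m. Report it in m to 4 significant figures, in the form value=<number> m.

value=44.32 m

Intermediate values are shown rounded; all working math holds full float precision. Rounded once at the end: four significant digits.
Contact area A = π·d²/4 = π·(0.001597 m)²/4 = 2.003e-06 m².
In SI base units: W = 3.444 N, H = 1.146e+09 Pa, K = 5.346e-04.
Permissible volume V_lim = h_lim·A = 3.555e-05 · 2.003e-06 = 7.121e-11 m³.
Inverting, life L = V_lim·H/(K·W) = 7.121e-11 · 1.146e+09 / (5.346e-04 · 3.444) = 44.32 m.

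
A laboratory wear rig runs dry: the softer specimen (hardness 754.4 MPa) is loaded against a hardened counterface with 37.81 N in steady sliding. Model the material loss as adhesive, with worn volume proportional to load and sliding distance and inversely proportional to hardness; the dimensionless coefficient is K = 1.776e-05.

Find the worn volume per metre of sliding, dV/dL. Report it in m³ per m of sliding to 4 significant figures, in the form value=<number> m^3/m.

value=8.901e-13 m^3/m

All arithmetic maintains full float precision — intermediate values are printed rounded — rounded just once, at four significant digits.
Convert: Hardness H = 754.4 MPa = 7.544e+08 Pa.
As SI base values: W = 37.81 N, H = 7.544e+08 Pa, K = 1.776e-05.
Rate of wear dV/dL = K·W/H, so: 1.776e-05 · 37.81 / 7.544e+08 = 8.901e-13 m³/m.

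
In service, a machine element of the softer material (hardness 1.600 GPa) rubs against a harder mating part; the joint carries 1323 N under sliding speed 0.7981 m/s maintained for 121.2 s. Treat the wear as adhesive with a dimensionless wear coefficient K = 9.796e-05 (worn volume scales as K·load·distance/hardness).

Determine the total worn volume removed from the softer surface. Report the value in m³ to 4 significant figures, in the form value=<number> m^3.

All arithmetic keeps exact precision; intermediates appear rounded — rounded just once, at four significant figures.
Convert: Distance covered L = v·t = 0.7981 m/s × 121.2 s = 96.73 m.
Convert: Hardness H = 1.600 GPa = 1.600e+09 Pa.
Restated in SI base units: W = 1323 N, H = 1.600e+09 Pa, K = 9.796e-05.
Apply Archard: V = K·W·L/H = 9.796e-05 · 1323 · 96.73 / 1.600e+09 = 7.835e-09 m³.

value=7.835e-09 m^3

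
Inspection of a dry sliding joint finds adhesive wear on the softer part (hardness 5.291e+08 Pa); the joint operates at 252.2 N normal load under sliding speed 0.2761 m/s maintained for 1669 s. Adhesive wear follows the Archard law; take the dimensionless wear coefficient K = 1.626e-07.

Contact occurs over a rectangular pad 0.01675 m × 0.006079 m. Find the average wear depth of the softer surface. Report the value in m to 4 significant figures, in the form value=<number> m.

value=3.508e-07 m

Intermediates are printed rounded; the algebra runs at exact precision. Rounded once at the end to 4 significant digits.
Convert: Distance covered L = v·t = 0.2761 m/s × 1669 s = 460.8 m.
Convert: Contact area A = 0.01675 m × 0.006079 m = 1.018e-04 m².
Working in SI base units: W = 252.2 N, H = 5.291e+08 Pa, K = 1.626e-07.
By Archard's law, V = K·W·L/H = 1.626e-07 · 252.2 · 460.8 / 5.291e+08 = 3.571e-11 m³.
Depth h = V/A = 3.571e-11 / 1.018e-04 = 3.508e-07 m.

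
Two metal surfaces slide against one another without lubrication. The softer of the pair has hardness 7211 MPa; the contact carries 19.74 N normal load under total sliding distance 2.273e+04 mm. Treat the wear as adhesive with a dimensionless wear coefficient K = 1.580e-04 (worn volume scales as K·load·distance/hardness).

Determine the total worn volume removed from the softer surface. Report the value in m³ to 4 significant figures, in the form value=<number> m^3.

value=9.831e-12 m^3

Intermediate values are displayed rounded; each operation carries full precision. Rounded just once, at four significant digits.
Convert: Total distance L = 2.273e+04 mm = 22.73 m.
Convert: Hardness H = 7211 MPa = 7.211e+09 Pa.
Restated in SI base units: W = 19.74 N, H = 7.211e+09 Pa, K = 1.580e-04.
Apply Archard: V = K·W·L/H = 1.580e-04 · 19.74 · 22.73 / 7.211e+09 = 9.831e-12 m³.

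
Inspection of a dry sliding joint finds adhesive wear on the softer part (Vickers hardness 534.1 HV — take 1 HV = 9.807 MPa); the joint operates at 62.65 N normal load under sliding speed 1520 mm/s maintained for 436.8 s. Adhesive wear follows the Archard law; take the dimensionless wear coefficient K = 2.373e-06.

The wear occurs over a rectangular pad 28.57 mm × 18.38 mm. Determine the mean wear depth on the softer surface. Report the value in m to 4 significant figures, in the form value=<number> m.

value=3.589e-08 m

Every step runs at full precision; intermediates appear rounded; rounded once at the end to 4 significant figures.
Convert: Sliding speed v = 1520 mm/s = 1.520 m/s. Path length L = v·t = 1.520 m/s × 436.8 s = 663.9 m.
Convert: Hardness H = 534.1 HV × 9.807 MPa/HV = 5238 MPa = 5.238e+09 Pa.
Convert: Pad sides 28.57 mm × 18.38 mm = 0.02857 m × 0.01838 m. Contact area A = 0.02857 m × 0.01838 m = 5.251e-04 m².
As SI base values: W = 62.65 N, H = 5.238e+09 Pa, K = 2.373e-06.
Apply Archard: V = K·W·L/H = 2.373e-06 · 62.65 · 663.9 / 5.238e+09 = 1.884e-11 m³.
Wear depth h = V/A = 1.884e-11 / 5.251e-04 = 3.589e-08 m.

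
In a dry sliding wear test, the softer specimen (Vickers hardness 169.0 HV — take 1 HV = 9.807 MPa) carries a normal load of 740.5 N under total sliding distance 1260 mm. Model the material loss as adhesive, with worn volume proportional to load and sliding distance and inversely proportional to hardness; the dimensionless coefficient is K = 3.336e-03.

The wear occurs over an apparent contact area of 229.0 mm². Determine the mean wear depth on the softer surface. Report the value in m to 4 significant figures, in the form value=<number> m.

value=8.201e-06 m

Each operation holds exact precision, and intermediate values appear rounded, and one final rounding: 4 significant figures.
Convert: Distance covered L = 1260 mm = 1.260 m.
Convert: Hardness H = 169.0 HV × 9.807 MPa/HV = 1657 MPa = 1.657e+09 Pa.
Convert: Contact area A = 229.0 mm² = 2.290e-04 m².
Restated in SI base units: W = 740.5 N, H = 1.657e+09 Pa, K = 3.336e-03.
The Archard volume V = K·W·L/H = 3.336e-03 · 740.5 · 1.260 / 1.657e+09 = 1.878e-09 m³.
Mean wear depth h = V/A = 1.878e-09 / 2.290e-04 = 8.201e-06 m.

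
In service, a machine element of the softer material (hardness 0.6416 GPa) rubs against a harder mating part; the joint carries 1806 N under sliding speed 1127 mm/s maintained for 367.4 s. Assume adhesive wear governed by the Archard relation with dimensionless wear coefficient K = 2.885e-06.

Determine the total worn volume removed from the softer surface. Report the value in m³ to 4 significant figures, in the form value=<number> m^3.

Shown intermediates are rounded — the computation keeps full precision, and a lone final rounding to 4 significant figures.
Sliding speed v = 1127 mm/s = 1.127 m/s. Sliding distance L = v·t = 1.127 m/s × 367.4 s = 414.1 m.
Hardness H = 0.6416 GPa = 6.416e+08 Pa.
Expressed in SI base units: W = 1806 N, H = 6.416e+08 Pa, K = 2.885e-06.
Archard volume V = K·W·L/H = 2.885e-06 · 1806 · 414.1 / 6.416e+08 = 3.362e-09 m³.

value=3.362e-09 m^3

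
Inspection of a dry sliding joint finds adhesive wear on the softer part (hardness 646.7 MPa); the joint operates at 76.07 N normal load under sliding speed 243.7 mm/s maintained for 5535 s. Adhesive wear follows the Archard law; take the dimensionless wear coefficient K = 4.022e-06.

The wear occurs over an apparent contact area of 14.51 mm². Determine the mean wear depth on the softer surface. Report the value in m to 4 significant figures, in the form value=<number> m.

The intermediates appear rounded, and each operation runs at exact precision; one last rounding to four significant figures.
Sliding speed v = 243.7 mm/s = 0.2437 m/s. Path length L = v·t = 0.2437 m/s × 5535 s = 1349 m.
Hardness H = 646.7 MPa = 6.467e+08 Pa.
Contact area A = 14.51 mm² = 1.451e-05 m².
Working in SI base units: W = 76.07 N, H = 6.467e+08 Pa, K = 4.022e-06.
Volume removed: V = K·W·L/H = 4.022e-06 · 76.07 · 1349 / 6.467e+08 = 6.382e-10 m³.
Depth of wear h = V/A = 6.382e-10 / 1.451e-05 = 4.398e-05 m.

value=4.398e-05 m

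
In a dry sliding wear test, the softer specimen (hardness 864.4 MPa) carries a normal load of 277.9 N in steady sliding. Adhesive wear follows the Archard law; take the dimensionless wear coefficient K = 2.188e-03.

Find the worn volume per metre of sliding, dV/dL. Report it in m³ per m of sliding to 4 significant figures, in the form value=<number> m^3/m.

All arithmetic carries exact precision; intermediate values are printed rounded — one last rounding: 4 significant figures.
Hardness H = 864.4 MPa = 8.644e+08 Pa.
SI base units throughout: W = 277.9 N, H = 8.644e+08 Pa, K = 2.188e-03.
Volumetric rate dV/dL = K·W/H (no L dependence): 2.188e-03 · 277.9 / 8.644e+08 = 7.034e-10 m³/m.

value=7.034e-10 m^3/m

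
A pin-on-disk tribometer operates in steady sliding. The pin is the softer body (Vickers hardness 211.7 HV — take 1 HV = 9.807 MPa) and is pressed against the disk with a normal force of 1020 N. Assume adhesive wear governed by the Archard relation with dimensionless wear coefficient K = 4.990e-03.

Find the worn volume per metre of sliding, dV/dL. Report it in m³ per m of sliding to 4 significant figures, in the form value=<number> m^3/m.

The algebra maintains full float precision; the intermediates are printed rounded; a single final rounding: four significant digits.
Hardness H = 211.7 HV × 9.807 MPa/HV = 2076 MPa = 2.076e+09 Pa.
In SI base units: W = 1020 N, H = 2.076e+09 Pa, K = 4.990e-03.
Volumetric rate dV/dL = K·W/H (independent of L): 4.990e-03 · 1020 / 2.076e+09 = 2.452e-09 m³/m.

value=2.452e-09 m^3/m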